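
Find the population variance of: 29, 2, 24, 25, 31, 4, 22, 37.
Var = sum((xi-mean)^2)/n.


Mean = 21.7500
Squared deviations: 52.5625, 390.0625, 5.0625, 10.5625, 85.5625, 315.0625, 0.0625, 232.5625
Sum = 1091.5000
Variance = 1091.5000/8 = 136.4375

Variance = 136.4375


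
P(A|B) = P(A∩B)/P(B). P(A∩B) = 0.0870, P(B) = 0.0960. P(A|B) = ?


P(A|B) = 0.0870/0.0960 = 0.9062

P(A|B) = 0.9062


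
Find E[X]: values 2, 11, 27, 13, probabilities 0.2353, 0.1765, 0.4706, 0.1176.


E[X] = 2*0.2353 + 11*0.1765 + 27*0.4706 + 13*0.1176
= 0.4706 + 1.9415 + 12.7062 + 1.5288
= 16.6471

E[X] = 16.6471


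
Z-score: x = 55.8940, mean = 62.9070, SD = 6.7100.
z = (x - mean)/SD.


z = (55.8940 - 62.9070)/6.7100
= -7.0130/6.7100
= -1.0452

z = -1.0452


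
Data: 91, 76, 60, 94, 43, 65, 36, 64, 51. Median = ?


Sorted: 36, 43, 51, 60, 64, 65, 76, 91, 94
n = 9 (odd)
Middle value = 64

Median = 64


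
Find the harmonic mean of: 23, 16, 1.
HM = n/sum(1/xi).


Sum of reciprocals = 1/23 + 1/16 + 1/1 = 1.105978
HM = 3/1.105978 = 2.7125

HM = 2.7125


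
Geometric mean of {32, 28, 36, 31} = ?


Product = 32 × 28 × 36 × 31 = 999936
GM = 999936^(1/4) = 31.6223

GM = 31.6223


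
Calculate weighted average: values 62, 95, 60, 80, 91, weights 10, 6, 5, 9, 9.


Numerator = 62*10 + 95*6 + 60*5 + 80*9 + 91*9 = 3029
Denominator = 10 + 6 + 5 + 9 + 9 = 39
WM = 3029/39 = 77.6667

WM = 77.6667


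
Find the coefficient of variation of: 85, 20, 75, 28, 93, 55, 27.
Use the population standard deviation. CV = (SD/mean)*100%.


Mean = 54.7143
SD = 27.9832
CV = (27.9832/54.7143)*100 = 51.1443%

CV = 51.1443%


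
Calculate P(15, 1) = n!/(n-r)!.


P(15,1) = 15!/14!
= 1307674368000/87178291200
= 15

P(15,1) = 15


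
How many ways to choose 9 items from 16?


C(16,9) = 16!/(9! × 7!)
= 20922789888000/(362880 × 5040)
= 11440

C(16,9) = 11440


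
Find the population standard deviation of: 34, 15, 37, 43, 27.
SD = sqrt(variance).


Mean = 31.2000
Variance = 92.1600
SD = sqrt(92.1600) = 9.6000

SD = 9.6000


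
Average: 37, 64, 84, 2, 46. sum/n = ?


Sum = 37 + 64 + 84 + 2 + 46 = 233
n = 5
Mean = 233/5 = 46.6000

Mean = 46.6000


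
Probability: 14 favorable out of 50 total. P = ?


P = 14/50 = 0.2800

P = 0.2800


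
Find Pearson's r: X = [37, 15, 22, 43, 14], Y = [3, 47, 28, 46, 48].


Mean X = 26.2000, Mean Y = 34.4000
SD X = 11.754148, SD Y = 17.350504
Cov = -84.880000
r = -84.880000/(11.754148*17.350504) = -0.4162

r = -0.4162


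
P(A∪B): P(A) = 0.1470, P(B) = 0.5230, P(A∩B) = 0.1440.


P(A∪B) = 0.1470 + 0.5230 - 0.1440
= 0.6700 - 0.1440
= 0.5260

P(A∪B) = 0.5260


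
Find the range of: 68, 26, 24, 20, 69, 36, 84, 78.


Max = 84, Min = 20
Range = 84 - 20 = 64

Range = 64


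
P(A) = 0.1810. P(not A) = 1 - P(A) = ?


P(not A) = 1 - 0.1810 = 0.8190

P(not A) = 0.8190


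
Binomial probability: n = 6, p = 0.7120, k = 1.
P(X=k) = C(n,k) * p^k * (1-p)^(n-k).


C(6,1) = 6
p^1 = 0.712000
(1-p)^5 = 0.001981
P = 6 * 0.712000 * 0.001981 = 0.0085

P(X=1) = 0.0085


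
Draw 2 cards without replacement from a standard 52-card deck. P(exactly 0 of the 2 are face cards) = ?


Hypergeometric: P(X=0) = C(12,0)·C(40,2) / C(52,2)
= 1 × 780 / 1326
= 780/1326 = 0.5882

P = 0.5882


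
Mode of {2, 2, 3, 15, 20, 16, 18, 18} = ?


Frequencies: 2:2, 3:1, 15:1, 16:1, 18:2, 20:1
Max frequency = 2
Mode = 2, 18

Mode = 2, 18


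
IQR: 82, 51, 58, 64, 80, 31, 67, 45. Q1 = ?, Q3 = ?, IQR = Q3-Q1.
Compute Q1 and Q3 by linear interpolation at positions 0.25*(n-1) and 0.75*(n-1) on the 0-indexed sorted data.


Sorted: 31, 45, 51, 58, 64, 67, 80, 82
Q1 (25th %ile) = 49.5000
Q3 (75th %ile) = 70.2500
IQR = 70.2500 - 49.5000 = 20.7500

IQR = 20.7500


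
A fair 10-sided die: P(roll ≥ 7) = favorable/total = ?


Favorable outcomes (roll ≥ 7): 4
Total outcomes = 10
P = 4/10 = 0.4000

P = 0.4000


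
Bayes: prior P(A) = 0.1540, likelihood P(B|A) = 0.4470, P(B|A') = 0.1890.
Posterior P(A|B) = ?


P(B) = P(B|A)*P(A) + P(B|A')*P(A')
= 0.4470*0.1540 + 0.1890*0.8460
= 0.068838 + 0.159894 = 0.228732
P(A|B) = 0.068838/0.228732 = 0.3010

P(A|B) = 0.3010


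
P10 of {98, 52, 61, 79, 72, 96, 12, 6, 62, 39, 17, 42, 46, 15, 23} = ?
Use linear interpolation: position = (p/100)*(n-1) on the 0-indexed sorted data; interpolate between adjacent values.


Sorted: 6, 12, 15, 17, 23, 39, 42, 46, 52, 61, 62, 72, 79, 96, 98
n = 15
Index = 10/100 * 14 = 1.4000
Lower = data[1] = 12, Upper = data[2] = 15
P10 = 12 + 0.4000*(3) = 13.2000

P10 = 13.2000


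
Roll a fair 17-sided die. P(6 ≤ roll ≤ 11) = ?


Favorable outcomes (6 ≤ roll ≤ 11): 6
Total outcomes = 17
P = 6/17 = 0.3529

P = 0.3529


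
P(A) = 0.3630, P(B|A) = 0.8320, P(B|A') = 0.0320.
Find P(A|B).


P(B) = P(B|A)*P(A) + P(B|A')*P(A')
= 0.8320*0.3630 + 0.0320*0.6370
= 0.302016 + 0.020384 = 0.322400
P(A|B) = 0.302016/0.322400 = 0.9368

P(A|B) = 0.9368


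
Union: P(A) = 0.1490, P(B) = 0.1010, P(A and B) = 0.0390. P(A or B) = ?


P(A∪B) = 0.1490 + 0.1010 - 0.0390
= 0.2500 - 0.0390
= 0.2110

P(A∪B) = 0.2110


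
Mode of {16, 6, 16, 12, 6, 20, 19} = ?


Frequencies: 6:2, 12:1, 16:2, 19:1, 20:1
Max frequency = 2
Mode = 6, 16

Mode = 6, 16


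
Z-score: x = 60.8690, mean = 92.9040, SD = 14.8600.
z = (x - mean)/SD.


z = (60.8690 - 92.9040)/14.8600
= -32.0350/14.8600
= -2.1558

z = -2.1558


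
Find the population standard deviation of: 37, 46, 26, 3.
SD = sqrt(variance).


Mean = 28.0000
Variance = 258.5000
SD = sqrt(258.5000) = 16.0779

SD = 16.0779


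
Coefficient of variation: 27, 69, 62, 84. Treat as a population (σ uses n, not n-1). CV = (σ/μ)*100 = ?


Mean = 60.5000
SD = 20.9105
CV = (20.9105/60.5000)*100 = 34.5628%

CV = 34.5628%


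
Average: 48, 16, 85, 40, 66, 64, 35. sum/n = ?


Sum = 48 + 16 + 85 + 40 + 66 + 64 + 35 = 354
n = 7
Mean = 354/7 = 50.5714

Mean = 50.5714


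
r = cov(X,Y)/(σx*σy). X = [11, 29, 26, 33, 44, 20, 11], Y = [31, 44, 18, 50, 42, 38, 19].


Mean X = 24.8571, Mean Y = 34.5714
SD X = 11.076727, SD Y = 11.487349
Cov = 76.653061
r = 76.653061/(11.076727*11.487349) = 0.6024

r = 0.6024


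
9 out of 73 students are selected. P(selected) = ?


P = 9/73 = 0.1233

P = 0.1233


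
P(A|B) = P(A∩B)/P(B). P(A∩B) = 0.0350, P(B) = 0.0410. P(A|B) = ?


P(A|B) = 0.0350/0.0410 = 0.8537

P(A|B) = 0.8537


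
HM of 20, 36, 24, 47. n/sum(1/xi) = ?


Sum of reciprocals = 1/20 + 1/36 + 1/24 + 1/47 = 0.140721
HM = 4/0.140721 = 28.4250

HM = 28.4250


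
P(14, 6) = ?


P(14,6) = 14!/8!
= 87178291200/40320
= 2162160

P(14,6) = 2162160


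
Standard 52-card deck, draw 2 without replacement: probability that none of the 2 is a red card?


P(no red cards) = (26/52) × (25/51)
= 0.2451

P = 0.2451


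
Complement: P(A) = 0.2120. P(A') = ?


P(not A) = 1 - 0.2120 = 0.7880

P(not A) = 0.7880


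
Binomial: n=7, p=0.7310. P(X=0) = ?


C(7,0) = 1
p^0 = 1.000000
(1-p)^7 = 0.000102
P = 1 * 1.000000 * 0.000102 = 0.0001

P(X=0) = 0.0001


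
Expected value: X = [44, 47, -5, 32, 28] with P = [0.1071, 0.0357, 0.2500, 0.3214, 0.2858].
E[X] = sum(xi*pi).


E[X] = 44*0.1071 + 47*0.0357 - 5*0.2500 + 32*0.3214 + 28*0.2858
= 4.7124 + 1.6779 - 1.2500 + 10.2848 + 8.0024
= 23.4275

E[X] = 23.4275


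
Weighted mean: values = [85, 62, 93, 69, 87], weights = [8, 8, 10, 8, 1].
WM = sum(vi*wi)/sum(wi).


Numerator = 85*8 + 62*8 + 93*10 + 69*8 + 87*1 = 2745
Denominator = 8 + 8 + 10 + 8 + 1 = 35
WM = 2745/35 = 78.4286

WM = 78.4286


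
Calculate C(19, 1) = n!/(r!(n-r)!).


C(19,1) = 19!/(1! × 18!)
= 121645100408832000/(1 × 6402373705728000)
= 19

C(19,1) = 19


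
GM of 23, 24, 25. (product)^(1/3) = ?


Product = 23 × 24 × 25 = 13800
GM = 13800^(1/3) = 23.9861

GM = 23.9861


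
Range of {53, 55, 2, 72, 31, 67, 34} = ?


Max = 72, Min = 2
Range = 72 - 2 = 70

Range = 70


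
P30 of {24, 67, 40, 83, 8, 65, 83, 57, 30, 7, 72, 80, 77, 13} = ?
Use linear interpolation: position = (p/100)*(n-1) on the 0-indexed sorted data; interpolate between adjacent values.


Sorted: 7, 8, 13, 24, 30, 40, 57, 65, 67, 72, 77, 80, 83, 83
n = 14
Index = 30/100 * 13 = 3.9000
Lower = data[3] = 24, Upper = data[4] = 30
P30 = 24 + 0.9000*(6) = 29.4000

P30 = 29.4000


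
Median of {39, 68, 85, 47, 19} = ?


Sorted: 19, 39, 47, 68, 85
n = 5 (odd)
Middle value = 47

Median = 47


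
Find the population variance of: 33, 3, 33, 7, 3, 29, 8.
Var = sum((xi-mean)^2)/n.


Mean = 16.5714
Squared deviations: 269.8980, 184.1837, 269.8980, 91.6122, 184.1837, 154.4694, 73.4694
Sum = 1227.7143
Variance = 1227.7143/7 = 175.3878

Variance = 175.3878


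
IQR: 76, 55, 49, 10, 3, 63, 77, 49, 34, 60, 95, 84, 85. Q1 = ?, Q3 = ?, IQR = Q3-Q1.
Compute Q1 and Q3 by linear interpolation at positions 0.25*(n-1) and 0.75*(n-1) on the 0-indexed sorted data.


Sorted: 3, 10, 34, 49, 49, 55, 60, 63, 76, 77, 84, 85, 95
Q1 (25th %ile) = 49.0000
Q3 (75th %ile) = 77.0000
IQR = 77.0000 - 49.0000 = 28.0000

IQR = 28.0000


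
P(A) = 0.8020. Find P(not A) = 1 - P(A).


P(not A) = 1 - 0.8020 = 0.1980

P(not A) = 0.1980


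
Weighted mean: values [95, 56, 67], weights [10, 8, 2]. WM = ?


Numerator = 95*10 + 56*8 + 67*2 = 1532
Denominator = 10 + 8 + 2 = 20
WM = 1532/20 = 76.6000

WM = 76.6000


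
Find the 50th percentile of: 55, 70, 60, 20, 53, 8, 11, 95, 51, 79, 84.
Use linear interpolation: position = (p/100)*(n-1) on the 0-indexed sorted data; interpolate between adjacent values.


Sorted: 8, 11, 20, 51, 53, 55, 60, 70, 79, 84, 95
n = 11
Index = 50/100 * 10 = 5.0000
Lower = data[5] = 55, Upper = data[6] = 60
P50 = 55 + 0*(5) = 55.0000

P50 = 55.0000


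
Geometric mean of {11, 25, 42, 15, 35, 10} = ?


Product = 11 × 25 × 42 × 15 × 35 × 10 = 60637500
GM = 60637500^(1/6) = 19.8209

GM = 19.8209


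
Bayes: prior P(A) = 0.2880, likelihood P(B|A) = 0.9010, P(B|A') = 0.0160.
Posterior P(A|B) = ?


P(B) = P(B|A)*P(A) + P(B|A')*P(A')
= 0.9010*0.2880 + 0.0160*0.7120
= 0.259488 + 0.011392 = 0.270880
P(A|B) = 0.259488/0.270880 = 0.9579

P(A|B) = 0.9579


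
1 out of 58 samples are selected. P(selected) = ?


P = 1/58 = 0.0172

P = 0.0172


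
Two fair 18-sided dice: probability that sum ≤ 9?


Total outcomes = 18×18 = 324
Favorable (sum ≤ 9): 36
P = 36/324 = 0.1111

P = 0.1111


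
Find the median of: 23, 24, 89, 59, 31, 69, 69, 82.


Sorted: 23, 24, 31, 59, 69, 69, 82, 89
n = 8 (even)
Middle values: 59 and 69
Median = (59+69)/2 = 64.0000

Median = 64.0000


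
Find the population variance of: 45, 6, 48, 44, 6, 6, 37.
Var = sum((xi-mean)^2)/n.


Mean = 27.4286
Squared deviations: 308.7551, 459.1837, 423.1837, 274.6122, 459.1837, 459.1837, 91.6122
Sum = 2475.7143
Variance = 2475.7143/7 = 353.6735

Variance = 353.6735


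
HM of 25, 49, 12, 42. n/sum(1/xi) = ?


Sum of reciprocals = 1/25 + 1/49 + 1/12 + 1/42 = 0.167551
HM = 4/0.167551 = 23.8733

HM = 23.8733


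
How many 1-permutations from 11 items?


P(11,1) = 11!/10!
= 39916800/3628800
= 11

P(11,1) = 11


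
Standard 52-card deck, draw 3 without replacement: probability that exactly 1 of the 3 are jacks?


Hypergeometric: P(X=1) = C(4,1)·C(48,2) / C(52,3)
= 4 × 1128 / 22100
= 4512/22100 = 0.2042

P = 0.2042


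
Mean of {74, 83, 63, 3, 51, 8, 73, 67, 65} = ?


Sum = 74 + 83 + 63 + 3 + 51 + 8 + 73 + 67 + 65 = 487
n = 9
Mean = 487/9 = 54.1111

Mean = 54.1111


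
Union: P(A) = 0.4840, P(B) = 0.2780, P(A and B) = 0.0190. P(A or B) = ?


P(A∪B) = 0.4840 + 0.2780 - 0.0190
= 0.7620 - 0.0190
= 0.7430

P(A∪B) = 0.7430


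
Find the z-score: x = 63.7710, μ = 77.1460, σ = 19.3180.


z = (63.7710 - 77.1460)/19.3180
= -13.3750/19.3180
= -0.6924

z = -0.6924


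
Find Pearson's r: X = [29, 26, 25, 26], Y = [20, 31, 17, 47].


Mean X = 26.5000, Mean Y = 28.7500
SD X = 1.500000, SD Y = 11.755318
Cov = -3.625000
r = -3.625000/(1.500000*11.755318) = -0.2056

r = -0.2056


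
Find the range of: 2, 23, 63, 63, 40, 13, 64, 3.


Max = 64, Min = 2
Range = 64 - 2 = 62

Range = 62


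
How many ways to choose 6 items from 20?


C(20,6) = 20!/(6! × 14!)
= 2432902008176640000/(720 × 87178291200)
= 38760

C(20,6) = 38760


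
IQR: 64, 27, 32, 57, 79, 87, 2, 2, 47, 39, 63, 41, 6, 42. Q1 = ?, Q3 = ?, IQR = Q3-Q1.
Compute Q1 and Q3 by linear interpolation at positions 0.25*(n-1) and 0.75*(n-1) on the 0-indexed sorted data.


Sorted: 2, 2, 6, 27, 32, 39, 41, 42, 47, 57, 63, 64, 79, 87
Q1 (25th %ile) = 28.2500
Q3 (75th %ile) = 61.5000
IQR = 61.5000 - 28.2500 = 33.2500

IQR = 33.2500


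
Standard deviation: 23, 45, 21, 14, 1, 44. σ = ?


Mean = 24.6667
Variance = 246.2222
SD = sqrt(246.2222) = 15.6915

SD = 15.6915


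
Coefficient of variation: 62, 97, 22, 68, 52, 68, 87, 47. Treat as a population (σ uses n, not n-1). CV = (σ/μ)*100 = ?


Mean = 62.8750
SD = 21.9114
CV = (21.9114/62.8750)*100 = 34.8491%

CV = 34.8491%


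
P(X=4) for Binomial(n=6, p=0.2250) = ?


C(6,4) = 15
p^4 = 0.002563
(1-p)^2 = 0.600625
P = 15 * 0.002563 * 0.600625 = 0.0231

P(X=4) = 0.0231


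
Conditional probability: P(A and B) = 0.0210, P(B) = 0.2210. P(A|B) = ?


P(A|B) = 0.0210/0.2210 = 0.0950

P(A|B) = 0.0950


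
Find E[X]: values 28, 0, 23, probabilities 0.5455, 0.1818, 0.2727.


E[X] = 28*0.5455 + 0*0.1818 + 23*0.2727
= 15.2740 + 0 + 6.2721
= 21.5461

E[X] = 21.5461


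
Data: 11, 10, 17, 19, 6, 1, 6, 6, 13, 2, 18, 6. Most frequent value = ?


Frequencies: 1:1, 2:1, 6:4, 10:1, 11:1, 13:1, 17:1, 18:1, 19:1
Max frequency = 4
Mode = 6

Mode = 6


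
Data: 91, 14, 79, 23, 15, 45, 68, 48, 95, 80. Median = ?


Sorted: 14, 15, 23, 45, 48, 68, 79, 80, 91, 95
n = 10 (even)
Middle values: 48 and 68
Median = (48+68)/2 = 58.0000

Median = 58.0000


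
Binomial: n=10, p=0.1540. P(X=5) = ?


C(10,5) = 252
p^5 = 8.661709e-05
(1-p)^5 = 0.433363
P = 252 * 8.661709e-05 * 0.433363 = 0.0095

P(X=5) = 0.0095


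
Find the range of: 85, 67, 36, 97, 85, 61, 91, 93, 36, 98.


Max = 98, Min = 36
Range = 98 - 36 = 62

Range = 62


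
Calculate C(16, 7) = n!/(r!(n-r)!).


C(16,7) = 16!/(7! × 9!)
= 20922789888000/(5040 × 362880)
= 11440

C(16,7) = 11440


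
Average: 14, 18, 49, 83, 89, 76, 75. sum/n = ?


Sum = 14 + 18 + 49 + 83 + 89 + 76 + 75 = 404
n = 7
Mean = 404/7 = 57.7143

Mean = 57.7143


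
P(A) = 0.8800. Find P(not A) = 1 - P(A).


P(not A) = 1 - 0.8800 = 0.1200

P(not A) = 0.1200


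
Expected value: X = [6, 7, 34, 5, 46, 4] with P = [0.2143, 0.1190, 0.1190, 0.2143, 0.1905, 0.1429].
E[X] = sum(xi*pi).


E[X] = 6*0.2143 + 7*0.1190 + 34*0.1190 + 5*0.2143 + 46*0.1905 + 4*0.1429
= 1.2858 + 0.8330 + 4.0460 + 1.0715 + 8.7630 + 0.5716
= 16.5709

E[X] = 16.5709


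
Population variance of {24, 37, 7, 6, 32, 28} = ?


Mean = 22.3333
Squared deviations: 2.7778, 215.1111, 235.1111, 266.7778, 93.4444, 32.1111
Sum = 845.3333
Variance = 845.3333/6 = 140.8889

Variance = 140.8889


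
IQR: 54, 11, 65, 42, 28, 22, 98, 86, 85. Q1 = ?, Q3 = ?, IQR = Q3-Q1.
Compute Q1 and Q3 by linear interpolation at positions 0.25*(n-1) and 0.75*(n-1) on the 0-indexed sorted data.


Sorted: 11, 22, 28, 42, 54, 65, 85, 86, 98
Q1 (25th %ile) = 28.0000
Q3 (75th %ile) = 85.0000
IQR = 85.0000 - 28.0000 = 57.0000

IQR = 57.0000


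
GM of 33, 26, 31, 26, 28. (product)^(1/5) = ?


Product = 33 × 26 × 31 × 26 × 28 = 19363344
GM = 19363344^(1/5) = 28.6679

GM = 28.6679


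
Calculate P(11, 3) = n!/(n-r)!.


P(11,3) = 11!/8!
= 39916800/40320
= 990

P(11,3) = 990


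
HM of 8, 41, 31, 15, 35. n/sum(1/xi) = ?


Sum of reciprocals = 1/8 + 1/41 + 1/31 + 1/15 + 1/35 = 0.276886
HM = 5/0.276886 = 18.0579

HM = 18.0579


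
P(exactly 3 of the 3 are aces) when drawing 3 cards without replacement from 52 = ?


Hypergeometric: P(X=3) = C(4,3)·C(48,0) / C(52,3)
= 4 × 1 / 22100
= 4/22100 = 0.0002

P = 0.0002


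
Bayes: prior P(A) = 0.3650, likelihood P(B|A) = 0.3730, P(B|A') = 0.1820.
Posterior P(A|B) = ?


P(B) = P(B|A)*P(A) + P(B|A')*P(A')
= 0.3730*0.3650 + 0.1820*0.6350
= 0.136145 + 0.115570 = 0.251715
P(A|B) = 0.136145/0.251715 = 0.5409

P(A|B) = 0.5409


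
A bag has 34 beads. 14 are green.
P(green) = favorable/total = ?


P = 14/34 = 0.4118

P = 0.4118


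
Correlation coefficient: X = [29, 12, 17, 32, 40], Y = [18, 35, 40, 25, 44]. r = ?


Mean X = 26.0000, Mean Y = 32.4000
SD X = 10.178409, SD Y = 9.604166
Cov = -6.000000
r = -6.000000/(10.178409*9.604166) = -0.0614

r = -0.0614


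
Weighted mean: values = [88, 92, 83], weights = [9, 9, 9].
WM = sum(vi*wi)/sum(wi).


Numerator = 88*9 + 92*9 + 83*9 = 2367
Denominator = 9 + 9 + 9 = 27
WM = 2367/27 = 87.6667

WM = 87.6667


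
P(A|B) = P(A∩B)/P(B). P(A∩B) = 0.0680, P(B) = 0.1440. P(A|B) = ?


P(A|B) = 0.0680/0.1440 = 0.4722

P(A|B) = 0.4722


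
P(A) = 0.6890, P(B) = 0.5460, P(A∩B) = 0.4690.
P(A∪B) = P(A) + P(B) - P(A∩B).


P(A∪B) = 0.6890 + 0.5460 - 0.4690
= 1.2350 - 0.4690
= 0.7660

P(A∪B) = 0.7660


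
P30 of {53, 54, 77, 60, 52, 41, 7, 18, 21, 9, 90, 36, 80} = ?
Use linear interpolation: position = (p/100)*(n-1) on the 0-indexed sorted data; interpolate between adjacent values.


Sorted: 7, 9, 18, 21, 36, 41, 52, 53, 54, 60, 77, 80, 90
n = 13
Index = 30/100 * 12 = 3.6000
Lower = data[3] = 21, Upper = data[4] = 36
P30 = 21 + 0.6000*(15) = 30.0000

P30 = 30.0000


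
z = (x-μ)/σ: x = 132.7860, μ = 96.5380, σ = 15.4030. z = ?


z = (132.7860 - 96.5380)/15.4030
= 36.2480/15.4030
= 2.3533

z = 2.3533


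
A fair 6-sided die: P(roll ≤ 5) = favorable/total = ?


Favorable outcomes (roll ≤ 5): 5
Total outcomes = 6
P = 5/6 = 0.8333

P = 0.8333


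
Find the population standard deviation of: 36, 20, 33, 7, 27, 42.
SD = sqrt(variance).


Mean = 27.5000
Variance = 131.5833
SD = sqrt(131.5833) = 11.4710

SD = 11.4710


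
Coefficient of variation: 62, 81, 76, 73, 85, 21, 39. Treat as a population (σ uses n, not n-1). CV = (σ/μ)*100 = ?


Mean = 62.4286
SD = 22.0898
CV = (22.0898/62.4286)*100 = 35.3841%

CV = 35.3841%


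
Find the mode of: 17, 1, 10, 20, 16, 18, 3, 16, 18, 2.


Frequencies: 1:1, 2:1, 3:1, 10:1, 16:2, 17:1, 18:2, 20:1
Max frequency = 2
Mode = 16, 18

Mode = 16, 18


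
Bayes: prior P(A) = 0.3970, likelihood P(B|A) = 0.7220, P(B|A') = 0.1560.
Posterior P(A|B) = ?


P(B) = P(B|A)*P(A) + P(B|A')*P(A')
= 0.7220*0.3970 + 0.1560*0.6030
= 0.286634 + 0.094068 = 0.380702
P(A|B) = 0.286634/0.380702 = 0.7529

P(A|B) = 0.7529


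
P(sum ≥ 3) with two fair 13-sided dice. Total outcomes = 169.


Total outcomes = 13×13 = 169
Favorable (sum ≥ 3): 168
P = 168/169 = 0.9941

P = 0.9941


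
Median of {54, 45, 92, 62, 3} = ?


Sorted: 3, 45, 54, 62, 92
n = 5 (odd)
Middle value = 54

Median = 54


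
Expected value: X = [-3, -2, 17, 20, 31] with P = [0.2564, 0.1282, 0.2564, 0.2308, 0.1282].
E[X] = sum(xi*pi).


E[X] = -3*0.2564 - 2*0.1282 + 17*0.2564 + 20*0.2308 + 31*0.1282
= -0.7692 - 0.2564 + 4.3588 + 4.6160 + 3.9742
= 11.9234

E[X] = 11.9234


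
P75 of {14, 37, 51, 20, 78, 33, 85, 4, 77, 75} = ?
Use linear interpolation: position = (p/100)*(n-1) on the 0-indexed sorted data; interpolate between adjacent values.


Sorted: 4, 14, 20, 33, 37, 51, 75, 77, 78, 85
n = 10
Index = 75/100 * 9 = 6.7500
Lower = data[6] = 75, Upper = data[7] = 77
P75 = 75 + 0.7500*(2) = 76.5000

P75 = 76.5000


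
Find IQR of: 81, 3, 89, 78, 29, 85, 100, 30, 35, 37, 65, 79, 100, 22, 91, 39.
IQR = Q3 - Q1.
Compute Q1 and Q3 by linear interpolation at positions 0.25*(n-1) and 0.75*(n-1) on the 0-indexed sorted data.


Sorted: 3, 22, 29, 30, 35, 37, 39, 65, 78, 79, 81, 85, 89, 91, 100, 100
Q1 (25th %ile) = 33.7500
Q3 (75th %ile) = 86.0000
IQR = 86.0000 - 33.7500 = 52.2500

IQR = 52.2500


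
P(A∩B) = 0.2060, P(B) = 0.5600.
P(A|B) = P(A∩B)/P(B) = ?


P(A|B) = 0.2060/0.5600 = 0.3679

P(A|B) = 0.3679


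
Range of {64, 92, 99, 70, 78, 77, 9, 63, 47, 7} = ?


Max = 99, Min = 7
Range = 99 - 7 = 92

Range = 92


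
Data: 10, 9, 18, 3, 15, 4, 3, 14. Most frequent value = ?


Frequencies: 3:2, 4:1, 9:1, 10:1, 14:1, 15:1, 18:1
Max frequency = 2
Mode = 3

Mode = 3


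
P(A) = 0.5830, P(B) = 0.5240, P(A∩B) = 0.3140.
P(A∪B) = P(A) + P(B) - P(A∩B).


P(A∪B) = 0.5830 + 0.5240 - 0.3140
= 1.1070 - 0.3140
= 0.7930

P(A∪B) = 0.7930


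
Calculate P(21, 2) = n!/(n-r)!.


P(21,2) = 21!/19!
= 51090942171709440000/121645100408832000
= 420

P(21,2) = 420


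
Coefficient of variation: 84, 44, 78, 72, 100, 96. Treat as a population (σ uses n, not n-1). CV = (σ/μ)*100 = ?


Mean = 79.0000
SD = 18.3938
CV = (18.3938/79.0000)*100 = 23.2833%

CV = 23.2833%


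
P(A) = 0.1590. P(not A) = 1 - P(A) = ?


P(not A) = 1 - 0.1590 = 0.8410

P(not A) = 0.8410


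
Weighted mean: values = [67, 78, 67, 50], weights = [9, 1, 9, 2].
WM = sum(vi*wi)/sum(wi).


Numerator = 67*9 + 78*1 + 67*9 + 50*2 = 1384
Denominator = 9 + 1 + 9 + 2 = 21
WM = 1384/21 = 65.9048

WM = 65.9048


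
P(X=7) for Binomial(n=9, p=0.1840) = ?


C(9,7) = 36
p^7 = 7.140436e-06
(1-p)^2 = 0.665856
P = 36 * 7.140436e-06 * 0.665856 = 0.0002

P(X=7) = 0.0002


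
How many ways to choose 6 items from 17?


C(17,6) = 17!/(6! × 11!)
= 355687428096000/(720 × 39916800)
= 12376

C(17,6) = 12376


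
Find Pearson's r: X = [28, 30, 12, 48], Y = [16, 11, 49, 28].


Mean X = 29.5000, Mean Y = 26.0000
SD X = 12.757351, SD Y = 14.645819
Cov = -89.500000
r = -89.500000/(12.757351*14.645819) = -0.4790

r = -0.4790


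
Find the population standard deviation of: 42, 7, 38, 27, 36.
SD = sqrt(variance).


Mean = 30.0000
Variance = 156.4000
SD = sqrt(156.4000) = 12.5060

SD = 12.5060


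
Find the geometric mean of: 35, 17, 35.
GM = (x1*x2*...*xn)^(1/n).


Product = 35 × 17 × 35 = 20825
GM = 20825^(1/3) = 27.5124

GM = 27.5124


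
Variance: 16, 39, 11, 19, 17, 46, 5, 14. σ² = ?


Mean = 20.8750
Squared deviations: 23.7656, 328.5156, 97.5156, 3.5156, 15.0156, 631.2656, 252.0156, 47.2656
Sum = 1398.8750
Variance = 1398.8750/8 = 174.8594

Variance = 174.8594


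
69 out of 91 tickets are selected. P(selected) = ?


P = 69/91 = 0.7582

P = 0.7582


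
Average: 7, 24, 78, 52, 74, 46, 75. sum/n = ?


Sum = 7 + 24 + 78 + 52 + 74 + 46 + 75 = 356
n = 7
Mean = 356/7 = 50.8571

Mean = 50.8571


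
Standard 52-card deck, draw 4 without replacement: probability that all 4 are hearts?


P(all hearts) = (13/52) × (12/51) × (11/50) × (10/49)
= 0.0026

P = 0.0026


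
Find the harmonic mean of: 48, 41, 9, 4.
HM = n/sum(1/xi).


Sum of reciprocals = 1/48 + 1/41 + 1/9 + 1/4 = 0.406335
HM = 4/0.406335 = 9.8441

HM = 9.8441


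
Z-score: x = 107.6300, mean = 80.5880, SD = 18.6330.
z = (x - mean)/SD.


z = (107.6300 - 80.5880)/18.6330
= 27.0420/18.6330
= 1.4513

z = 1.4513


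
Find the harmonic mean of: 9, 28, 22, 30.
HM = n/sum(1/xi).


Sum of reciprocals = 1/9 + 1/28 + 1/22 + 1/30 = 0.225613
HM = 4/0.225613 = 17.7295

HM = 17.7295


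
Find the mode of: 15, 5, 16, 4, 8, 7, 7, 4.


Frequencies: 4:2, 5:1, 7:2, 8:1, 15:1, 16:1
Max frequency = 2
Mode = 4, 7

Mode = 4, 7


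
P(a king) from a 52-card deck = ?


4 kings in 52 cards
P = 4/52 = 0.0769

P = 0.0769


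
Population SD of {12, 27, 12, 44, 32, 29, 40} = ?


Mean = 28.0000
Variance = 132.8571
SD = sqrt(132.8571) = 11.5264

SD = 11.5264


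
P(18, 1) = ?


P(18,1) = 18!/17!
= 6402373705728000/355687428096000
= 18

P(18,1) = 18


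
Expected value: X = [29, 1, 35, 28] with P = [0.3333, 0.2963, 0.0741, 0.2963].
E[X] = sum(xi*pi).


E[X] = 29*0.3333 + 1*0.2963 + 35*0.0741 + 28*0.2963
= 9.6657 + 0.2963 + 2.5935 + 8.2964
= 20.8519

E[X] = 20.8519


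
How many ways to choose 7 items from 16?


C(16,7) = 16!/(7! × 9!)
= 20922789888000/(5040 × 362880)
= 11440

C(16,7) = 11440


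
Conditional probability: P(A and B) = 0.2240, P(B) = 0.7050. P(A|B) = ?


P(A|B) = 0.2240/0.7050 = 0.3177

P(A|B) = 0.3177


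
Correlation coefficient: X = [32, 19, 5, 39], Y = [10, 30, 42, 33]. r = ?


Mean X = 23.7500, Mean Y = 28.7500
SD X = 12.987975, SD Y = 11.691343
Cov = -86.062500
r = -86.062500/(12.987975*11.691343) = -0.5668

r = -0.5668


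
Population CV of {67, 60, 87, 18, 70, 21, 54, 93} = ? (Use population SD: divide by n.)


Mean = 58.7500
SD = 25.6795
CV = (25.6795/58.7500)*100 = 43.7098%

CV = 43.7098%


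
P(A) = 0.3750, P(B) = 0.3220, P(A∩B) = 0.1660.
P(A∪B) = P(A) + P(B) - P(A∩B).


P(A∪B) = 0.3750 + 0.3220 - 0.1660
= 0.6970 - 0.1660
= 0.5310

P(A∪B) = 0.5310


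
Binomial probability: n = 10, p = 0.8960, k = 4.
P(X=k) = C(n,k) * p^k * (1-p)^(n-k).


C(10,4) = 210
p^4 = 0.644514
(1-p)^6 = 1.265319e-06
P = 210 * 0.644514 * 1.265319e-06 = 0.0002

P(X=4) = 0.0002


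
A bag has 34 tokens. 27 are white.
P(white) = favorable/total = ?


P = 27/34 = 0.7941

P = 0.7941


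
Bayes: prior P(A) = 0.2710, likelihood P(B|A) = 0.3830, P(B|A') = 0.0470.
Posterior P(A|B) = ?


P(B) = P(B|A)*P(A) + P(B|A')*P(A')
= 0.3830*0.2710 + 0.0470*0.7290
= 0.103793 + 0.034263 = 0.138056
P(A|B) = 0.103793/0.138056 = 0.7518

P(A|B) = 0.7518


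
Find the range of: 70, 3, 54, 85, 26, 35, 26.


Max = 85, Min = 3
Range = 85 - 3 = 82

Range = 82


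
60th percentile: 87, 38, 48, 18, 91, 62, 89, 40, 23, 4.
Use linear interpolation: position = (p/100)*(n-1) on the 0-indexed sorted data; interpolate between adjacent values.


Sorted: 4, 18, 23, 38, 40, 48, 62, 87, 89, 91
n = 10
Index = 60/100 * 9 = 5.4000
Lower = data[5] = 48, Upper = data[6] = 62
P60 = 48 + 0.4000*(14) = 53.6000

P60 = 53.6000


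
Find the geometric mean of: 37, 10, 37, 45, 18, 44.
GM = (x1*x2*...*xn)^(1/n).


Product = 37 × 10 × 37 × 45 × 18 × 44 = 487911600
GM = 487911600^(1/6) = 28.0580

GM = 28.0580


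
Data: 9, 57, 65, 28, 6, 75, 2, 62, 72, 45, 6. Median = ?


Sorted: 2, 6, 6, 9, 28, 45, 57, 62, 65, 72, 75
n = 11 (odd)
Middle value = 45

Median = 45


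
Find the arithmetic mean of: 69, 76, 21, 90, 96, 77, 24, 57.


Sum = 69 + 76 + 21 + 90 + 96 + 77 + 24 + 57 = 510
n = 8
Mean = 510/8 = 63.7500

Mean = 63.7500


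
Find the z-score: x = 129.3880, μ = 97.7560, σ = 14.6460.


z = (129.3880 - 97.7560)/14.6460
= 31.6320/14.6460
= 2.1598

z = 2.1598


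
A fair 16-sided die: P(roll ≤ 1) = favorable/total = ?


Favorable outcomes (roll ≤ 1): 1
Total outcomes = 16
P = 1/16 = 0.0625

P = 0.0625


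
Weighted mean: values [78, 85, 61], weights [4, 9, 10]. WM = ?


Numerator = 78*4 + 85*9 + 61*10 = 1687
Denominator = 4 + 9 + 10 = 23
WM = 1687/23 = 73.3478

WM = 73.3478


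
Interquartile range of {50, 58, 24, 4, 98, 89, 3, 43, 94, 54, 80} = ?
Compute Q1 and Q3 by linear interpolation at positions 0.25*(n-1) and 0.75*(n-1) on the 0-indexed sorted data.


Sorted: 3, 4, 24, 43, 50, 54, 58, 80, 89, 94, 98
Q1 (25th %ile) = 33.5000
Q3 (75th %ile) = 84.5000
IQR = 84.5000 - 33.5000 = 51.0000

IQR = 51.0000


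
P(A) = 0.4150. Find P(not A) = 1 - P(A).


P(not A) = 1 - 0.4150 = 0.5850

P(not A) = 0.5850


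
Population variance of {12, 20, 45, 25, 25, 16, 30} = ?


Mean = 24.7143
Squared deviations: 161.6531, 22.2245, 411.5102, 0.0816, 0.0816, 75.9388, 27.9388
Sum = 699.4286
Variance = 699.4286/7 = 99.9184

Variance = 99.9184


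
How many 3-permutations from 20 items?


P(20,3) = 20!/17!
= 2432902008176640000/355687428096000
= 6840

P(20,3) = 6840


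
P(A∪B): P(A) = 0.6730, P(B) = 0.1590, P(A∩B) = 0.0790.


P(A∪B) = 0.6730 + 0.1590 - 0.0790
= 0.8320 - 0.0790
= 0.7530

P(A∪B) = 0.7530


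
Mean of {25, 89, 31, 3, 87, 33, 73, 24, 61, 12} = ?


Sum = 25 + 89 + 31 + 3 + 87 + 33 + 73 + 24 + 61 + 12 = 438
n = 10
Mean = 438/10 = 43.8000

Mean = 43.8000


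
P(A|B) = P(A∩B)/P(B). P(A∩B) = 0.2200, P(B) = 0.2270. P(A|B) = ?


P(A|B) = 0.2200/0.2270 = 0.9692

P(A|B) = 0.9692


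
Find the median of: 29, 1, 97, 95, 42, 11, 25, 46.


Sorted: 1, 11, 25, 29, 42, 46, 95, 97
n = 8 (even)
Middle values: 29 and 42
Median = (29+42)/2 = 35.5000

Median = 35.5000


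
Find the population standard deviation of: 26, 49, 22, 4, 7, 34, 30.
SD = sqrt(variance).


Mean = 24.5714
Variance = 207.9592
SD = sqrt(207.9592) = 14.4208

SD = 14.4208


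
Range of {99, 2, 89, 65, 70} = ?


Max = 99, Min = 2
Range = 99 - 2 = 97

Range = 97


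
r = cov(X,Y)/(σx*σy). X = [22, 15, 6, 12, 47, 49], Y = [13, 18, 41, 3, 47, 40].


Mean X = 25.1667, Mean Y = 27.0000
SD X = 16.826731, SD Y = 16.421531
Cov = 155.000000
r = 155.000000/(16.826731*16.421531) = 0.5609

r = 0.5609


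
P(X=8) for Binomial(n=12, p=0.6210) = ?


C(12,8) = 495
p^8 = 0.022117
(1-p)^4 = 0.020633
P = 495 * 0.022117 * 0.020633 = 0.2259

P(X=8) = 0.2259


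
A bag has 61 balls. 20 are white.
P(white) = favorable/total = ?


P = 20/61 = 0.3279

P = 0.3279


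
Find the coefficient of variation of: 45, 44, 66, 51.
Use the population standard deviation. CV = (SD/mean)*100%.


Mean = 51.5000
SD = 8.7892
CV = (8.7892/51.5000)*100 = 17.0664%

CV = 17.0664%


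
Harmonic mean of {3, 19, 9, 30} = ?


Sum of reciprocals = 1/3 + 1/19 + 1/9 + 1/30 = 0.530409
HM = 4/0.530409 = 7.5413

HM = 7.5413


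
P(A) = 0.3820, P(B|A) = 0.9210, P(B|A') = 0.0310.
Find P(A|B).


P(B) = P(B|A)*P(A) + P(B|A')*P(A')
= 0.9210*0.3820 + 0.0310*0.6180
= 0.351822 + 0.019158 = 0.370980
P(A|B) = 0.351822/0.370980 = 0.9484

P(A|B) = 0.9484


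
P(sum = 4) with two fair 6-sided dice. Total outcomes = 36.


Total outcomes = 6×6 = 36
Favorable (sum = 4): 3
P = 3/36 = 0.0833

P = 0.0833


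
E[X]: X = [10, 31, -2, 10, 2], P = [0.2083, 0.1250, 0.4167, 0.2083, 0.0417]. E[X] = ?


E[X] = 10*0.2083 + 31*0.1250 - 2*0.4167 + 10*0.2083 + 2*0.0417
= 2.0830 + 3.8750 - 0.8334 + 2.0830 + 0.0834
= 7.2910

E[X] = 7.2910


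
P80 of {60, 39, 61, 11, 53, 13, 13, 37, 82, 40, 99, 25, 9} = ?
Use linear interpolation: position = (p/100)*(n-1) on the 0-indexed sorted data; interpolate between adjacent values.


Sorted: 9, 11, 13, 13, 25, 37, 39, 40, 53, 60, 61, 82, 99
n = 13
Index = 80/100 * 12 = 9.6000
Lower = data[9] = 60, Upper = data[10] = 61
P80 = 60 + 0.6000*(1) = 60.6000

P80 = 60.6000


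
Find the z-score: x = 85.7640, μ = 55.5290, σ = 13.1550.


z = (85.7640 - 55.5290)/13.1550
= 30.2350/13.1550
= 2.2984

z = 2.2984


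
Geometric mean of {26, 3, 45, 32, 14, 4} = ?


Product = 26 × 3 × 45 × 32 × 14 × 4 = 6289920
GM = 6289920^(1/6) = 13.5865

GM = 13.5865


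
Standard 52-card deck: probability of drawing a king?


4 kings in 52 cards
P = 4/52 = 0.0769

P = 0.0769


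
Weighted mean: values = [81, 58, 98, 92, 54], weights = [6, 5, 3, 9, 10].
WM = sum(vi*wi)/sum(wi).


Numerator = 81*6 + 58*5 + 98*3 + 92*9 + 54*10 = 2438
Denominator = 6 + 5 + 3 + 9 + 10 = 33
WM = 2438/33 = 73.8788

WM = 73.8788


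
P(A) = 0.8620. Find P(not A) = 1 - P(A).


P(not A) = 1 - 0.8620 = 0.1380

P(not A) = 0.1380


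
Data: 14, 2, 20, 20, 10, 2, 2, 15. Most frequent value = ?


Frequencies: 2:3, 10:1, 14:1, 15:1, 20:2
Max frequency = 3
Mode = 2

Mode = 2


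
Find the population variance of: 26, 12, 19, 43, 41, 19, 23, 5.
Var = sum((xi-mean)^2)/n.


Mean = 23.5000
Squared deviations: 6.2500, 132.2500, 20.2500, 380.2500, 306.2500, 20.2500, 0.2500, 342.2500
Sum = 1208.0000
Variance = 1208.0000/8 = 151.0000

Variance = 151.0000


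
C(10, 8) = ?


C(10,8) = 10!/(8! × 2!)
= 3628800/(40320 × 2)
= 45

C(10,8) = 45


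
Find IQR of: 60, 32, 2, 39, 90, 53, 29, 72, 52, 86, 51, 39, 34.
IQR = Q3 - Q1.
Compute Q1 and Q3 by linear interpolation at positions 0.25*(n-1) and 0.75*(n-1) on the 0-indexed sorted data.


Sorted: 2, 29, 32, 34, 39, 39, 51, 52, 53, 60, 72, 86, 90
Q1 (25th %ile) = 34.0000
Q3 (75th %ile) = 60.0000
IQR = 60.0000 - 34.0000 = 26.0000

IQR = 26.0000


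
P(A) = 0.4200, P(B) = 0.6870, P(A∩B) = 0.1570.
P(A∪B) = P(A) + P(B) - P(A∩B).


P(A∪B) = 0.4200 + 0.6870 - 0.1570
= 1.1070 - 0.1570
= 0.9500

P(A∪B) = 0.9500


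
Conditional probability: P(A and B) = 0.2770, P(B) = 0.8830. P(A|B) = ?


P(A|B) = 0.2770/0.8830 = 0.3137

P(A|B) = 0.3137


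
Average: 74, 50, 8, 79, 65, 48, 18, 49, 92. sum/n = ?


Sum = 74 + 50 + 8 + 79 + 65 + 48 + 18 + 49 + 92 = 483
n = 9
Mean = 483/9 = 53.6667

Mean = 53.6667


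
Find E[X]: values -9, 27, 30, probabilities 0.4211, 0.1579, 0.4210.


E[X] = -9*0.4211 + 27*0.1579 + 30*0.4210
= -3.7899 + 4.2633 + 12.6300
= 13.1034

E[X] = 13.1034


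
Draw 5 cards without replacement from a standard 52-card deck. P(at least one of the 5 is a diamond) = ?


P(at least one) = 1 - P(none)
P(none) = (39/52) × (38/51) × (37/50) × (36/49) × (35/48) = 0.221534
P(at least one) = 1 - 0.221534 = 0.7785

P = 0.7785


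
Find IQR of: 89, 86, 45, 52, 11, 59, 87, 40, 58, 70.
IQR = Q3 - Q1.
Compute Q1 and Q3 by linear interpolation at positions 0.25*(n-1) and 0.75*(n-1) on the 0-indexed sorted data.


Sorted: 11, 40, 45, 52, 58, 59, 70, 86, 87, 89
Q1 (25th %ile) = 46.7500
Q3 (75th %ile) = 82.0000
IQR = 82.0000 - 46.7500 = 35.2500

IQR = 35.2500


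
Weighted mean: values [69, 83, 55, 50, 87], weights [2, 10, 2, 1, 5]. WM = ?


Numerator = 69*2 + 83*10 + 55*2 + 50*1 + 87*5 = 1563
Denominator = 2 + 10 + 2 + 1 + 5 = 20
WM = 1563/20 = 78.1500

WM = 78.1500


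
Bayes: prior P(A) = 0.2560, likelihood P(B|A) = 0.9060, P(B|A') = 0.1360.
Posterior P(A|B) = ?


P(B) = P(B|A)*P(A) + P(B|A')*P(A')
= 0.9060*0.2560 + 0.1360*0.7440
= 0.231936 + 0.101184 = 0.333120
P(A|B) = 0.231936/0.333120 = 0.6963

P(A|B) = 0.6963


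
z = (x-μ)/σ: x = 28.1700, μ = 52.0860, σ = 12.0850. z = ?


z = (28.1700 - 52.0860)/12.0850
= -23.9160/12.0850
= -1.9790

z = -1.9790


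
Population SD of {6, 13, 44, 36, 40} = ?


Mean = 27.8000
Variance = 234.5600
SD = sqrt(234.5600) = 15.3154

SD = 15.3154


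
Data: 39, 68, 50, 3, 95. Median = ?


Sorted: 3, 39, 50, 68, 95
n = 5 (odd)
Middle value = 50

Median = 50


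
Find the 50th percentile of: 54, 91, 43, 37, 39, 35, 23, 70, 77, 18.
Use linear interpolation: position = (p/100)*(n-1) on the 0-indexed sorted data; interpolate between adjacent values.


Sorted: 18, 23, 35, 37, 39, 43, 54, 70, 77, 91
n = 10
Index = 50/100 * 9 = 4.5000
Lower = data[4] = 39, Upper = data[5] = 43
P50 = 39 + 0.5000*(4) = 41.0000

P50 = 41.0000


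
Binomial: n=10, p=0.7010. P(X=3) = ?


C(10,3) = 120
p^3 = 0.344472
(1-p)^7 = 0.000214
P = 120 * 0.344472 * 0.000214 = 0.0088

P(X=3) = 0.0088


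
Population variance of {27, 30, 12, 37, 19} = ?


Mean = 25.0000
Squared deviations: 4.0000, 25.0000, 169.0000, 144.0000, 36.0000
Sum = 378.0000
Variance = 378.0000/5 = 75.6000

Variance = 75.6000


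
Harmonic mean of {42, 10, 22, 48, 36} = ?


Sum of reciprocals = 1/42 + 1/10 + 1/22 + 1/48 + 1/36 = 0.217875
HM = 5/0.217875 = 22.9489

HM = 22.9489


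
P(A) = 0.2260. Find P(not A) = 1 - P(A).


P(not A) = 1 - 0.2260 = 0.7740

P(not A) = 0.7740


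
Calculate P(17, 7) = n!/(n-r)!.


P(17,7) = 17!/10!
= 355687428096000/3628800
= 98017920

P(17,7) = 98017920


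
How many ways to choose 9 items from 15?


C(15,9) = 15!/(9! × 6!)
= 1307674368000/(362880 × 720)
= 5005

C(15,9) = 5005


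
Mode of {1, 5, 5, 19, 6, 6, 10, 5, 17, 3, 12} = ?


Frequencies: 1:1, 3:1, 5:3, 6:2, 10:1, 12:1, 17:1, 19:1
Max frequency = 3
Mode = 5

Mode = 5


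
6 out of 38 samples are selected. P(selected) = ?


P = 6/38 = 0.1579

P = 0.1579


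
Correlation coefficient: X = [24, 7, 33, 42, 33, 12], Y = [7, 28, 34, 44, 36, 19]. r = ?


Mean X = 25.1667, Mean Y = 28.0000
SD X = 12.320940, SD Y = 12.096832
Cov = 87.000000
r = 87.000000/(12.320940*12.096832) = 0.5837

r = 0.5837


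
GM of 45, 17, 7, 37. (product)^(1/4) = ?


Product = 45 × 17 × 7 × 37 = 198135
GM = 198135^(1/4) = 21.0980

GM = 21.0980


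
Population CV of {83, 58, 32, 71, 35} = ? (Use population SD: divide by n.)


Mean = 55.8000
SD = 19.8736
CV = (19.8736/55.8000)*100 = 35.6158%

CV = 35.6158%


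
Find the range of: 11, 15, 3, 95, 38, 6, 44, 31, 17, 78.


Max = 95, Min = 3
Range = 95 - 3 = 92

Range = 92


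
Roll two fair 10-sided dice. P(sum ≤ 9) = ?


Total outcomes = 10×10 = 100
Favorable (sum ≤ 9): 36
P = 36/100 = 0.3600

P = 0.3600


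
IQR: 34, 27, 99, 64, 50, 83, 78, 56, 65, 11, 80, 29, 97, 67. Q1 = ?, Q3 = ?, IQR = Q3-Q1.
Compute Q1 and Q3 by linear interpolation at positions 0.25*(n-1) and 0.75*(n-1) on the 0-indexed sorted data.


Sorted: 11, 27, 29, 34, 50, 56, 64, 65, 67, 78, 80, 83, 97, 99
Q1 (25th %ile) = 38.0000
Q3 (75th %ile) = 79.5000
IQR = 79.5000 - 38.0000 = 41.5000

IQR = 41.5000


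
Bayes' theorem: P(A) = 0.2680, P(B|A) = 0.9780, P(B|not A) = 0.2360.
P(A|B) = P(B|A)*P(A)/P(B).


P(B) = P(B|A)*P(A) + P(B|A')*P(A')
= 0.9780*0.2680 + 0.2360*0.7320
= 0.262104 + 0.172752 = 0.434856
P(A|B) = 0.262104/0.434856 = 0.6027

P(A|B) = 0.6027


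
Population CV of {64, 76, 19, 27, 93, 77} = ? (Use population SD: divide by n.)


Mean = 59.3333
SD = 27.1334
CV = (27.1334/59.3333)*100 = 45.7305%

CV = 45.7305%


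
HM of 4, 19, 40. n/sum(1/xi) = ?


Sum of reciprocals = 1/4 + 1/19 + 1/40 = 0.327632
HM = 3/0.327632 = 9.1566

HM = 9.1566


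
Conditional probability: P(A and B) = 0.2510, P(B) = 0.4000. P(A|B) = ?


P(A|B) = 0.2510/0.4000 = 0.6275

P(A|B) = 0.6275


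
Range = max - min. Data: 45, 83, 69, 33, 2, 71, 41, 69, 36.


Max = 83, Min = 2
Range = 83 - 2 = 81

Range = 81


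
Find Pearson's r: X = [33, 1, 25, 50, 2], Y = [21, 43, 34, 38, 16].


Mean X = 22.2000, Mean Y = 30.4000
SD X = 18.733926, SD Y = 10.248902
Cov = 28.720000
r = 28.720000/(18.733926*10.248902) = 0.1496

r = 0.1496


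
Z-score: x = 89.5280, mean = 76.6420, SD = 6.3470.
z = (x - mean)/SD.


z = (89.5280 - 76.6420)/6.3470
= 12.8860/6.3470
= 2.0303

z = 2.0303


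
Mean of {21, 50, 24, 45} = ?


Sum = 21 + 50 + 24 + 45 = 140
n = 4
Mean = 140/4 = 35.0000

Mean = 35.0000


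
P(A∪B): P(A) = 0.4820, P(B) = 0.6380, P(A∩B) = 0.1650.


P(A∪B) = 0.4820 + 0.6380 - 0.1650
= 1.1200 - 0.1650
= 0.9550

P(A∪B) = 0.9550


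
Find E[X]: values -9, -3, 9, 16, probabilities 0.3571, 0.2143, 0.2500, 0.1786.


E[X] = -9*0.3571 - 3*0.2143 + 9*0.2500 + 16*0.1786
= -3.2139 - 0.6429 + 2.2500 + 2.8576
= 1.2508

E[X] = 1.2508


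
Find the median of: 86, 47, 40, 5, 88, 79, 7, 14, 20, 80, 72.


Sorted: 5, 7, 14, 20, 40, 47, 72, 79, 80, 86, 88
n = 11 (odd)
Middle value = 47

Median = 47


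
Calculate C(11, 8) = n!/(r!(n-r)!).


C(11,8) = 11!/(8! × 3!)
= 39916800/(40320 × 6)
= 165

C(11,8) = 165


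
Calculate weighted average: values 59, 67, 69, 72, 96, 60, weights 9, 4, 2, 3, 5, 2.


Numerator = 59*9 + 67*4 + 69*2 + 72*3 + 96*5 + 60*2 = 1753
Denominator = 9 + 4 + 2 + 3 + 5 + 2 = 25
WM = 1753/25 = 70.1200

WM = 70.1200


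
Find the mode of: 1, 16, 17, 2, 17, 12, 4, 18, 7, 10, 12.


Frequencies: 1:1, 2:1, 4:1, 7:1, 10:1, 12:2, 16:1, 17:2, 18:1
Max frequency = 2
Mode = 12, 17

Mode = 12, 17


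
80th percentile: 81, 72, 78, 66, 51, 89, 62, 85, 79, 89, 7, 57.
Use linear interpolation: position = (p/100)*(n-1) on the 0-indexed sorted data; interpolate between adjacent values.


Sorted: 7, 51, 57, 62, 66, 72, 78, 79, 81, 85, 89, 89
n = 12
Index = 80/100 * 11 = 8.8000
Lower = data[8] = 81, Upper = data[9] = 85
P80 = 81 + 0.8000*(4) = 84.2000

P80 = 84.2000
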